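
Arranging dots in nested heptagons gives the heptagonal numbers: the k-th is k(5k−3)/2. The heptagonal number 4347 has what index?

Set n(5n−3)/2 = 4347, giving 5n² − 3n − 8694 = 0.
The discriminant is 9 + 40·4347 = 173889, and √173889 = 417.
So n = (3 + 417) / 10 = 420/10 = 42.
Check: 42·(5·42 − 3)/2 = 4347. ✓

42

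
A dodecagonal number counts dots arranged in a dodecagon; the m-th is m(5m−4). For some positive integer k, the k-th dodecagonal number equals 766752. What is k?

Set n(5n−4) = 766752, giving 5n² − 4n − 766752 = 0.
So n = (4 + 3916) / 10 = 3920/10 = 392.

392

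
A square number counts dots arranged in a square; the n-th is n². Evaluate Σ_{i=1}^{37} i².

Σ_{i=1}^{37} i² = 37·38·75/6 = 17575.

17575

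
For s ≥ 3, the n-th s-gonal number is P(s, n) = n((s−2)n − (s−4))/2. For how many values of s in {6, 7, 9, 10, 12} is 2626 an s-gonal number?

s = 6: P(6, 36) = 2556 and P(6, 37) = 2701; 2626 is not s-gonal.
s = 7: P(7, 32) = 2512 and P(7, 33) = 2673; 2626 is not s-gonal.
s = 9: P(9, 27) = 2484 and P(9, 28) = 2674; 2626 is not s-gonal.
s = 10: P(10, 26) = 2626. ✓
s = 12: P(12, 23) = 2553 and P(12, 24) = 2784; 2626 is not s-gonal.
Hits: s ∈ {10} → 1.

1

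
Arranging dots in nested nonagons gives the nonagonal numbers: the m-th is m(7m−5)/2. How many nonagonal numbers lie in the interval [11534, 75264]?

The n-th nonagonal number is n(7n−5)/2.
Smallest index with value ≥ 11534: n = 58 (giving 11629).
Largest index with value ≤ 75264: n = 147 (giving 75264).
Indices 58 through 147: 90 terms.

90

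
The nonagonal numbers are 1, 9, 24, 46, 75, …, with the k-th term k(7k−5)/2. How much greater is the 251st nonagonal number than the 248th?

251·(7·251 − 5)/2 = 219876 and 248·(7·248 − 5)/2 = 214644.
Difference: 219876 − 214644 = 5232.

5232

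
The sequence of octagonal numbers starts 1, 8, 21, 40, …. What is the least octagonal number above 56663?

Solve n(3n−2) > 56663 for integer n.
The largest n with value ≤ 56663 is 137 (since 56033 ≤ 56663 < 56856), so the first above is n = 138, value 56856.

56856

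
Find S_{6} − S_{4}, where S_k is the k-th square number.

6² = 36 and 4² = 16.
Difference: 36 − 16 = 20.

20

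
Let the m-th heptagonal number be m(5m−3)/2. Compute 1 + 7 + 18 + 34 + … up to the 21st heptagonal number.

7931

Σ i(5i−3)/2 = (5Σi² − 3Σi) / 2 over i = 1..21.
Σi = 231 and Σi² = 3311.
(5·3311 − 3·231) / 2 = 15862/2 = 7931.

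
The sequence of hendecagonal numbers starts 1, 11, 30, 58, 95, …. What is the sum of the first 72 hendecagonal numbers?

562392

Σ i(9i−7)/2 = (9Σi² − 7Σi) / 2 over i = 1..72.
Σi = 2628 and Σi² = 127020.
(9·127020 − 7·2628) / 2 = 1124784/2 = 562392.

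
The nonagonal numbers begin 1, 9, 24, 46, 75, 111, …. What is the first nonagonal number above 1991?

Solve n(7n−5)/2 > 1991 for integer n.
The largest n with value ≤ 1991 is 24 (since 1956 ≤ 1991 < 2125), so the first above is n = 25, value 2125.

2125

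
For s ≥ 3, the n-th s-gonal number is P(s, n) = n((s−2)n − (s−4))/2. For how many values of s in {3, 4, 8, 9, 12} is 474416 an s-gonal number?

s = 3: P(3, 973) = 473851 and P(3, 974) = 474825; 474416 is not s-gonal.
s = 4: P(4, 688) = 473344 and P(4, 689) = 474721; 474416 is not s-gonal.
s = 8: P(8, 398) = 474416. ✓
s = 9: P(9, 368) = 473064 and P(9, 369) = 475641; 474416 is not s-gonal.
s = 12: P(12, 308) = 473088 and P(12, 309) = 476169; 474416 is not s-gonal.
Hits: s ∈ {8} → 1.

1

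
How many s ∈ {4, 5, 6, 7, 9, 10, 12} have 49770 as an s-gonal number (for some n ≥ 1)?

s = 4: P(4, 223) = 49729 and P(4, 224) = 50176; 49770 is not s-gonal.
s = 5: P(5, 182) = 49595 and P(5, 183) = 50142; 49770 is not s-gonal.
s = 6: P(6, 158) = 49770. ✓
s = 7: P(7, 141) = 49491 and P(7, 142) = 50197; 49770 is not s-gonal.
s = 9: P(9, 119) = 49266 and P(9, 120) = 50100; 49770 is not s-gonal.
s = 10: P(10, 111) = 48951 and P(10, 112) = 49840; 49770 is not s-gonal.
s = 12: P(12, 100) = 49600 and P(12, 101) = 50601; 49770 is not s-gonal.
Hits: s ∈ {6} → 1.

1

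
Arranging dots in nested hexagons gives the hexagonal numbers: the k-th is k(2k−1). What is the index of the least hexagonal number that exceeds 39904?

142

Solve n(2n−1) > 39904 for integer n.
The largest n with value ≤ 39904 is 141 (since 39621 ≤ 39904 < 40186), so the first above is n = 142, value 40186.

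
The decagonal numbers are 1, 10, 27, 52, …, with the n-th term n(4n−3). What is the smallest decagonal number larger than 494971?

Solve n(4n−3) > 494971 for integer n.
The largest n with value ≤ 494971 is 352 (since 494560 ≤ 494971 < 497377), so the first above is n = 353, value 497377.

497377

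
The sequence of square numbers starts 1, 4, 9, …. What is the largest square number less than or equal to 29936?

Solve n² ≤ 29936 for integer n.
n = 173 gives 29929 ≤ 29936, while n = 174 gives 30276 > 29936; so the answer is 29929.

29929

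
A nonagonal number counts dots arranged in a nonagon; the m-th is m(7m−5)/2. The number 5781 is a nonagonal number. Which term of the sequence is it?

41

Set n(7n−5)/2 = 5781, giving 7n² − 5n − 11562 = 0.
The discriminant is 25 + 56·5781 = 323761, and √323761 = 569.
So n = (5 + 569) / 14 = 574/14 = 41.
Check: 41·(7·41 − 5)/2 = 5781. ✓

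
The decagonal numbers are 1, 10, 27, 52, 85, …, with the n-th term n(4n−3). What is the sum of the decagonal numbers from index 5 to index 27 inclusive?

Σ i(4i−3) = 4Σi² − 3Σi over i = 5..27.
Σi = 378 − 10 = 368 and Σi² = 6930 − 30 = 6900.
4·6900 − 3·368 = 26496.

26496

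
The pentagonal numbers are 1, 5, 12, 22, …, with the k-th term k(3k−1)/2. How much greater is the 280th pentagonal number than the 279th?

Consecutive pentagonal numbers differ by 3n − 2: here 3·280 − 2 = 838.

838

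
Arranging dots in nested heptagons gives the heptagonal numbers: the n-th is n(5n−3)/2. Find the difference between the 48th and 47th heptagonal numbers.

236

Consecutive heptagonal numbers differ by 5n − 4: here 5·48 − 4 = 236.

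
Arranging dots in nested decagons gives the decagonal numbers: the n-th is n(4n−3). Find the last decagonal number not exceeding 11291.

Solve n(4n−3) ≤ 11291 for integer n.
n = 53 gives 11077 ≤ 11291, while n = 54 gives 11502 > 11291; so the answer is 11077.

11077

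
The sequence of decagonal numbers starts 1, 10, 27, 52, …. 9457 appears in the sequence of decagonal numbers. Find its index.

Set n(4n−3) = 9457, giving 4n² − 3n − 9457 = 0.
The discriminant is 9 + 16·9457 = 151321, and √151321 = 389.
So n = (3 + 389) / 8 = 392/8 = 49.

49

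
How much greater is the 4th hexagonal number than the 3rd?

13

Consecutive hexagonal numbers differ by 4n − 3: here 4·4 − 3 = 13.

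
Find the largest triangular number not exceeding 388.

378

Solve n(n+1)/2 ≤ 388 for integer n.
n = 27 gives 378 ≤ 388, while n = 28 gives 406 > 388; so the answer is 378.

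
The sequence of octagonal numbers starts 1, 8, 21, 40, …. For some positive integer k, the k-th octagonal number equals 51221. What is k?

131

Set n(3n−2) = 51221, giving 3n² − 2n − 51221 = 0.
So n = (2 + 784) / 6 = 786/6 = 131.
Check: 131·(3·131 − 2) = 51221. ✓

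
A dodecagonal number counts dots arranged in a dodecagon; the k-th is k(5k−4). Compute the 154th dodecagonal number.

117964

The 154th dodecagonal number is n(5n−4) with n = 154.
154·(5·154 − 4) = 154·766 = 117964.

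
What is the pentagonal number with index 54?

4347

54·(3·54 − 1)/2 = 54·161/2 = 4347.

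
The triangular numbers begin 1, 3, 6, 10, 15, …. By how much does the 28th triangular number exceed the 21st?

175

28·29/2 = 406 and 21·22/2 = 231.
Difference: 406 − 231 = 175.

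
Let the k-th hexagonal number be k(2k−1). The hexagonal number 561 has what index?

17

Set n(2n−1) = 561, giving 2n² − n − 561 = 0.
The discriminant is 1 + 8·561 = 4489, and √4489 = 67.
So n = (1 + 67) / 4 = 68/4 = 17.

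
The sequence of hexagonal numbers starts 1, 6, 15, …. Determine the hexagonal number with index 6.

66

6·(2·6 − 1) = 6·11 = 66.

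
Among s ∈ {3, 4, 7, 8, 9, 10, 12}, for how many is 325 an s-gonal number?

2

s = 3: P(3, 25) = 325. ✓
s = 4: P(4, 18) = 324 and P(4, 19) = 361; 325 is not s-gonal.
s = 7: P(7, 11) = 286 and P(7, 12) = 342; 325 is not s-gonal.
s = 8: P(8, 10) = 280 and P(8, 11) = 341; 325 is not s-gonal.
s = 9: P(9, 10) = 325. ✓
s = 10: P(10, 9) = 297 and P(10, 10) = 370; 325 is not s-gonal.
s = 12: P(12, 8) = 288 and P(12, 9) = 369; 325 is not s-gonal.
Hits: s ∈ {3, 9} → 2.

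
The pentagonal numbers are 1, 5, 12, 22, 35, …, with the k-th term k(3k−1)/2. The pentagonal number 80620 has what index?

232

Set n(3n−1)/2 = 80620, giving 3n² − n − 161240 = 0.
The discriminant is 1 + 24·80620 = 1934881, and √1934881 = 1391.
So n = (1 + 1391) / 6 = 1392/6 = 232.
Check: 232·(3·232 − 1)/2 = 80620. ✓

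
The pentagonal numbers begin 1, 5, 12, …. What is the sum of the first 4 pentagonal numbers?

40

Σ i(3i−1)/2 = (3Σi² − Σi) / 2 over i = 1..4.
Σi = 10 and Σi² = 30.
(3·30 − 1·10) / 2 = 80/2 = 40.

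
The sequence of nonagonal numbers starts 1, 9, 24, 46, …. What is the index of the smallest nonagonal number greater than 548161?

397

Solve n(7n−5)/2 > 548161 for integer n.
The largest n with value ≤ 548161 is 396 (since 547866 ≤ 548161 < 550639), so the first above is n = 397, value 550639.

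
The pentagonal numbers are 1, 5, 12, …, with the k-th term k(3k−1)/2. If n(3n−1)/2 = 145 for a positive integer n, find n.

Set n(3n−1)/2 = 145, giving 3n² − n − 290 = 0.
So n = (1 + 59) / 6 = 60/6 = 10.

10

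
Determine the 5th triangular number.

15

5·6/2 = 30/2 = 15.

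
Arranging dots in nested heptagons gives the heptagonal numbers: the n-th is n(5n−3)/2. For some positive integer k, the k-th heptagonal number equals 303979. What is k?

Set n(5n−3)/2 = 303979, giving 5n² − 3n − 607958 = 0.
The discriminant is 9 + 40·303979 = 12159169, and √12159169 = 3487.
So n = (3 + 3487) / 10 = 3490/10 = 349.
Check: 349·(5·349 − 3)/2 = 303979. ✓

349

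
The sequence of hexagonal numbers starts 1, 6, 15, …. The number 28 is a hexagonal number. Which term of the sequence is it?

Set n(2n−1) = 28, giving 2n² − n − 28 = 0.
The discriminant is 1 + 8·28 = 225, and √225 = 15.
So n = (1 + 15) / 4 = 16/4 = 4.

4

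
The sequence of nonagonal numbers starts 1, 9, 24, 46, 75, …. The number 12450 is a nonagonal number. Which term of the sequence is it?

Set n(7n−5)/2 = 12450, giving 7n² − 5n − 24900 = 0.
The discriminant is 25 + 56·12450 = 697225, and √697225 = 835.
So n = (5 + 835) / 14 = 840/14 = 60.

60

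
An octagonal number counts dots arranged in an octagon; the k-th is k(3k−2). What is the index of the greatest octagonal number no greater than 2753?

30

Solve n(3n−2) ≤ 2753 for integer n.
n = 30 gives 2640 ≤ 2753, while n = 31 gives 2821 > 2753; so the answer is index 30.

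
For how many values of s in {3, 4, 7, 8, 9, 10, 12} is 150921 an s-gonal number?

1

s = 3: P(3, 548) = 150426 and P(3, 549) = 150975; 150921 is not s-gonal.
s = 4: P(4, 388) = 150544 and P(4, 389) = 151321; 150921 is not s-gonal.
s = 7: P(7, 246) = 150921. ✓
s = 8: P(8, 224) = 150080 and P(8, 225) = 151425; 150921 is not s-gonal.
s = 9: P(9, 208) = 150904 and P(9, 209) = 152361; 150921 is not s-gonal.
s = 10: P(10, 194) = 149962 and P(10, 195) = 151515; 150921 is not s-gonal.
s = 12: P(12, 174) = 150684 and P(12, 175) = 152425; 150921 is not s-gonal.
Hits: s ∈ {7} → 1.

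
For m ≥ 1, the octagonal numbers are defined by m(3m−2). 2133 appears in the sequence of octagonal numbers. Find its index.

Set n(3n−2) = 2133, giving 3n² − 2n − 2133 = 0.
The discriminant is 4 + 12·2133 = 25600, and √25600 = 160.
So n = (2 + 160) / 6 = 162/6 = 27.

27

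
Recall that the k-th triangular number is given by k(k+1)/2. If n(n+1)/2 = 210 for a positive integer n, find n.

20

Set n(n+1)/2 = 210, giving n² + n − 420 = 0.
The discriminant is 1 + 8·210 = 1681, and √1681 = 41.
So n = (-1 + 41) / 2 = 40/2 = 20.
Check: 20·21/2 = 210. ✓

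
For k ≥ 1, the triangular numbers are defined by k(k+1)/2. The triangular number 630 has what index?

35

Set n(n+1)/2 = 630, giving n² + n − 1260 = 0.
The discriminant is 1 + 8·630 = 5041, and √5041 = 71.
So n = (-1 + 71) / 2 = 70/2 = 35.
Check: 35·36/2 = 630. ✓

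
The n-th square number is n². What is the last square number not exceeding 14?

Solve n² ≤ 14 for integer n.
n = 3 gives 9 ≤ 14, while n = 4 gives 16 > 14; so the answer is 9.

9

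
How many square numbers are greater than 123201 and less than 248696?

147

The n-th square number is n².
Smallest index with value > 123201: n = 352 (giving 123904).
Largest index with value < 248696: n = 498 (giving 248004).
Indices 352 through 498: 147 terms.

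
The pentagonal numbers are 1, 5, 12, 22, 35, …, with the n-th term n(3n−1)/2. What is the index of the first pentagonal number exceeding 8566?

76

Solve n(3n−1)/2 > 8566 for integer n.
The largest n with value ≤ 8566 is 75 (since 8400 ≤ 8566 < 8626), so the first above is n = 76, value 8626.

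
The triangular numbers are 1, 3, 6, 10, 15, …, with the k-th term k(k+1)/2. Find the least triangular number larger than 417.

435

Solve n(n+1)/2 > 417 for integer n.
The largest n with value ≤ 417 is 28 (since 406 ≤ 417 < 435), so the first above is n = 29, value 435.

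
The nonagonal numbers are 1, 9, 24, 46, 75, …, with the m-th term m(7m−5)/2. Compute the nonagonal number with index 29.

2871

The 29th nonagonal number is n(7n−5)/2 with n = 29.
29·(7·29 − 5)/2 = 29·198/2 = 29·99 = 2871.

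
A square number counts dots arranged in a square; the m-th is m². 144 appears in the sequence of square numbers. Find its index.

We need n² = 144, so n = √144 = 12.

12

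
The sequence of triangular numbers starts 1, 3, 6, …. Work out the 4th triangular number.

4·5/2 = 20/2 = 10.

10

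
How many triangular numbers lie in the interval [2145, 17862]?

The n-th triangular number is n(n+1)/2.
Smallest index with value ≥ 2145: n = 65 (giving 2145).
Largest index with value ≤ 17862: n = 188 (giving 17766).
Indices 65 through 188: 124 terms.

124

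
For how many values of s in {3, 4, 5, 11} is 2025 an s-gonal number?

s = 3: P(3, 63) = 2016 and P(3, 64) = 2080; 2025 is not s-gonal.
s = 4: P(4, 45) = 2025. ✓
s = 5: P(5, 36) = 1926 and P(5, 37) = 2035; 2025 is not s-gonal.
s = 11: P(11, 21) = 1911 and P(11, 22) = 2101; 2025 is not s-gonal.
Hits: s ∈ {4} → 1.

1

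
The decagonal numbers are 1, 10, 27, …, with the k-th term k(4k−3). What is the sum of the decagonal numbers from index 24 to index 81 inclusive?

Σ i(4i−3) = 4Σi² − 3Σi over i = 24..81.
Σi = 3321 − 276 = 3045 and Σi² = 180441 − 4324 = 176117.
4·176117 − 3·3045 = 695333.

695333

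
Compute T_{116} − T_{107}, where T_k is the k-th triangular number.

116·117/2 = 6786 and 107·108/2 = 5778.
Difference: 6786 − 5778 = 1008.

1008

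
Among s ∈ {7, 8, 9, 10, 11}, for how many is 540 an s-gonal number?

s = 7: P(7, 15) = 540. ✓
s = 8: P(8, 13) = 481 and P(8, 14) = 560; 540 is not s-gonal.
s = 9: P(9, 12) = 474 and P(9, 13) = 559; 540 is not s-gonal.
s = 10: P(10, 12) = 540. ✓
s = 11: P(11, 11) = 506 and P(11, 12) = 606; 540 is not s-gonal.
Hits: s ∈ {7, 10} → 2.

2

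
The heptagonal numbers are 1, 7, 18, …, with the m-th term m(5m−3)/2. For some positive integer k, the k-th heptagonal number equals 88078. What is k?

Set n(5n−3)/2 = 88078, giving 5n² − 3n − 176156 = 0.
The discriminant is 9 + 40·88078 = 3523129, and √3523129 = 1877.
So n = (3 + 1877) / 10 = 1880/10 = 188.
Check: 188·(5·188 − 3)/2 = 88078. ✓

188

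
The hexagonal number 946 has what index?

22

Set n(2n−1) = 946, giving 2n² − n − 946 = 0.
The discriminant is 1 + 8·946 = 7569, and √7569 = 87.
So n = (1 + 87) / 4 = 88/4 = 22.
Check: 22·(2·22 − 1) = 946. ✓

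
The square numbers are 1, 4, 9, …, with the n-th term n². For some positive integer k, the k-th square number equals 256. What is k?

16

We need n² = 256, so n = √256 = 16.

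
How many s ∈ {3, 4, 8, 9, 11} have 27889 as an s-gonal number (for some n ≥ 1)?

1

s = 3: P(3, 235) = 27730 and P(3, 236) = 27966; 27889 is not s-gonal.
s = 4: P(4, 167) = 27889. ✓
s = 8: P(8, 96) = 27456 and P(8, 97) = 28033; 27889 is not s-gonal.
s = 9: P(9, 89) = 27501 and P(9, 90) = 28125; 27889 is not s-gonal.
s = 11: P(11, 79) = 27808 and P(11, 80) = 28520; 27889 is not s-gonal.
Hits: s ∈ {4} → 1.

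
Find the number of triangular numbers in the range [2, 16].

4

The n-th triangular number is n(n+1)/2.
Smallest index with value ≥ 2: n = 2 (giving 3).
Largest index with value ≤ 16: n = 5 (giving 15).
Indices 2 through 5: 4 terms.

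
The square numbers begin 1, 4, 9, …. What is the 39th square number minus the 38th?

77

n² − (n−1)² = 2n − 1, so 39² − 38² = 2·39 − 1 = 77.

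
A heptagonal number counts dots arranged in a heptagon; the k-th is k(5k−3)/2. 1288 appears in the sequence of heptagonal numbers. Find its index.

Set n(5n−3)/2 = 1288, giving 5n² − 3n − 2576 = 0.
The discriminant is 9 + 40·1288 = 51529, and √51529 = 227.
So n = (3 + 227) / 10 = 230/10 = 23.

23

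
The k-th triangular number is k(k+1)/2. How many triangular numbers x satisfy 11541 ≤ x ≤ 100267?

296

The n-th triangular number is n(n+1)/2.
Smallest index with value ≥ 11541: n = 152 (giving 11628).
Largest index with value ≤ 100267: n = 447 (giving 100128).
Indices 152 through 447: 296 terms.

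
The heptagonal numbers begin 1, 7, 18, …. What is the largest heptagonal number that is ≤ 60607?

Solve n(5n−3)/2 ≤ 60607 for integer n.
n = 156 gives 60606 ≤ 60607, while n = 157 gives 61387 > 60607; so the answer is 60606.

60606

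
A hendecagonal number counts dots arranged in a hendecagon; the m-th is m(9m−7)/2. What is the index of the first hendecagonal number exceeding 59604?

Solve n(9n−7)/2 > 59604 for integer n.
The largest n with value ≤ 59604 is 115 (since 59110 ≤ 59604 < 60146), so the first above is n = 116, value 60146.

116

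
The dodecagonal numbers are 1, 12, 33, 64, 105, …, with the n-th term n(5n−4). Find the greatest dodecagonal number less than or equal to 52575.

Solve n(5n−4) ≤ 52575 for integer n.
n = 102 gives 51612 ≤ 52575, while n = 103 gives 52633 > 52575; so the answer is 51612.

51612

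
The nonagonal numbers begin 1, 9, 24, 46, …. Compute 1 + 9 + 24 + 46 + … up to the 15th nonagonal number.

Σ i(7i−5)/2 = (7Σi² − 5Σi) / 2 over i = 1..15.
Σi = 120 and Σi² = 1240.
(7·1240 − 5·120) / 2 = 8080/2 = 4040.

4040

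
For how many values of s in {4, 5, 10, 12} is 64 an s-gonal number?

s = 4: P(4, 8) = 64. ✓
s = 5: P(5, 6) = 51 and P(5, 7) = 70; 64 is not s-gonal.
s = 10: P(10, 4) = 52 and P(10, 5) = 85; 64 is not s-gonal.
s = 12: P(12, 4) = 64. ✓
Hits: s ∈ {4, 12} → 2.

2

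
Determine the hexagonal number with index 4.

The 4th hexagonal number is n(2n−1) with n = 4.
4·(2·4 − 1) = 4·7 = 28.

28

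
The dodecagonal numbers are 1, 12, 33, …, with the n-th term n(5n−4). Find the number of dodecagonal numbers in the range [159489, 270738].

55

The n-th dodecagonal number is n(5n−4).
Smallest index with value ≥ 159489: n = 179 (giving 159489).
Largest index with value ≤ 270738: n = 233 (giving 270513).
Indices 179 through 233: 55 terms.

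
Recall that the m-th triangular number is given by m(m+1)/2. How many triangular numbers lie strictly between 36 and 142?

8

The n-th triangular number is n(n+1)/2.
Smallest index with value > 36: n = 9 (giving 45).
Largest index with value < 142: n = 16 (giving 136).
Indices 9 through 16: 8 terms.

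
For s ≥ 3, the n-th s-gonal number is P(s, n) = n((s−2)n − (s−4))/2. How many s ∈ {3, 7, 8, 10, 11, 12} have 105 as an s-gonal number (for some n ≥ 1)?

2

s = 3: P(3, 14) = 105. ✓
s = 7: P(7, 6) = 81 and P(7, 7) = 112; 105 is not s-gonal.
s = 8: P(8, 6) = 96 and P(8, 7) = 133; 105 is not s-gonal.
s = 10: P(10, 5) = 85 and P(10, 6) = 126; 105 is not s-gonal.
s = 11: P(11, 5) = 95 and P(11, 6) = 141; 105 is not s-gonal.
s = 12: P(12, 5) = 105. ✓
Hits: s ∈ {3, 12} → 2.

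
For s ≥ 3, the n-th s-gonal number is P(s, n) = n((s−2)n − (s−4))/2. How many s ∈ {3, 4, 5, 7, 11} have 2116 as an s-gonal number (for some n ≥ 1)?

s = 3: P(3, 64) = 2080 and P(3, 65) = 2145; 2116 is not s-gonal.
s = 4: P(4, 46) = 2116. ✓
s = 5: P(5, 37) = 2035 and P(5, 38) = 2147; 2116 is not s-gonal.
s = 7: P(7, 29) = 2059 and P(7, 30) = 2205; 2116 is not s-gonal.
s = 11: P(11, 22) = 2101 and P(11, 23) = 2300; 2116 is not s-gonal.
Hits: s ∈ {4} → 1.

1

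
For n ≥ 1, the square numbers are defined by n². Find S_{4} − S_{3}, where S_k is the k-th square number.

n² − (n−1)² = 2n − 1, so 4² − 3² = 2·4 − 1 = 7.

7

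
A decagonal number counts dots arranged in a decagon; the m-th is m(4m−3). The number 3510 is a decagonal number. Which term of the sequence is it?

30

Set n(4n−3) = 3510, giving 4n² − 3n − 3510 = 0.
So n = (3 + 237) / 8 = 240/8 = 30.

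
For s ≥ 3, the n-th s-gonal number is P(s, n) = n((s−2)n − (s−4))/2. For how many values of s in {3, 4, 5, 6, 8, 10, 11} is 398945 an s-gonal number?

1

s = 3: P(3, 892) = 398278 and P(3, 893) = 399171; 398945 is not s-gonal.
s = 4: P(4, 631) = 398161 and P(4, 632) = 399424; 398945 is not s-gonal.
s = 5: P(5, 515) = 397580 and P(5, 516) = 399126; 398945 is not s-gonal.
s = 6: P(6, 446) = 397386 and P(6, 447) = 399171; 398945 is not s-gonal.
s = 8: P(8, 365) = 398945. ✓
s = 10: P(10, 316) = 398476 and P(10, 317) = 401005; 398945 is not s-gonal.
s = 11: P(11, 298) = 398575 and P(11, 299) = 401258; 398945 is not s-gonal.
Hits: s ∈ {8} → 1.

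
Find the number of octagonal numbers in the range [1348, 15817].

The n-th octagonal number is n(3n−2).
Smallest index with value ≥ 1348: n = 22 (giving 1408).
Largest index with value ≤ 15817: n = 72 (giving 15408).
Indices 22 through 72: 51 terms.

51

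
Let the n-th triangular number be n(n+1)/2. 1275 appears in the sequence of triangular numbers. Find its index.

Set n(n+1)/2 = 1275, giving n² + n − 2550 = 0.
The discriminant is 1 + 8·1275 = 10201, and √10201 = 101.
So n = (-1 + 101) / 2 = 100/2 = 50.
Check: 50·51/2 = 1275. ✓

50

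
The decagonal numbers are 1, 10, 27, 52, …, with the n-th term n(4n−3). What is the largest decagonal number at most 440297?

Solve n(4n−3) ≤ 440297 for integer n.
n = 332 gives 439900 ≤ 440297, while n = 333 gives 442557 > 440297; so the answer is 439900.

439900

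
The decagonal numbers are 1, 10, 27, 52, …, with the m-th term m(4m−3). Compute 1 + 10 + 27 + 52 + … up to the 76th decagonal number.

Σ i(4i−3) = 4Σi² − 3Σi over i = 1..76.
Σi = 2926 and Σi² = 149226.
4·149226 − 3·2926 = 588126.

588126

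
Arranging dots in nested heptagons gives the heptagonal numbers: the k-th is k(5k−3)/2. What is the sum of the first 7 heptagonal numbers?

308

Σ i(5i−3)/2 = (5Σi² − 3Σi) / 2 over i = 1..7.
Σi = 28 and Σi² = 140.
(5·140 − 3·28) / 2 = 616/2 = 308.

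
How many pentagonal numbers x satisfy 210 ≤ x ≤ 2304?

28

The n-th pentagonal number is n(3n−1)/2.
Smallest index with value ≥ 210: n = 12 (giving 210).
Largest index with value ≤ 2304: n = 39 (giving 2262).
Indices 12 through 39: 28 terms.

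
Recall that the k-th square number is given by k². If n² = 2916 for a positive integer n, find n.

54

We need n² = 2916, so n = √2916 = 54.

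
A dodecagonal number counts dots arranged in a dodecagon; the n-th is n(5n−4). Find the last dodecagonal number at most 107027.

Solve n(5n−4) ≤ 107027 for integer n.
n = 146 gives 105996 ≤ 107027, while n = 147 gives 107457 > 107027; so the answer is 105996.

105996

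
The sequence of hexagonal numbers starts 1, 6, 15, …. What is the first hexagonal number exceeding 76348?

Solve n(2n−1) > 76348 for integer n.
The largest n with value ≤ 76348 is 195 (since 75855 ≤ 76348 < 76636), so the first above is n = 196, value 76636.

76636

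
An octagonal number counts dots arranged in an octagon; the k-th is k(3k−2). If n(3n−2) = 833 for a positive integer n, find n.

17

Set n(3n−2) = 833, giving 3n² − 2n − 833 = 0.
So n = (2 + 100) / 6 = 102/6 = 17.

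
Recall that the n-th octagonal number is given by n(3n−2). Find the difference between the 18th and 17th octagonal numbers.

103

Consecutive octagonal numbers differ by 6n − 5: here 6·18 − 5 = 103.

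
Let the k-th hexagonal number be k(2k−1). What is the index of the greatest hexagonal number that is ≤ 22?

Solve n(2n−1) ≤ 22 for integer n.
n = 3 gives 15 ≤ 22, while n = 4 gives 28 > 22; so the answer is index 3.

3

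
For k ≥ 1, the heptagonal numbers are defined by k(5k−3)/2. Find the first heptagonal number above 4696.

Solve n(5n−3)/2 > 4696 for integer n.
The largest n with value ≤ 4696 is 43 (since 4558 ≤ 4696 < 4774), so the first above is n = 44, value 4774.

4774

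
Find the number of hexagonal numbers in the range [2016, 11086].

43

The n-th hexagonal number is n(2n−1).
Smallest index with value ≥ 2016: n = 32 (giving 2016).
Largest index with value ≤ 11086: n = 74 (giving 10878).
Indices 32 through 74: 43 terms.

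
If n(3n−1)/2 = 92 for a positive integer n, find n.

Set n(3n−1)/2 = 92, giving 3n² − n − 184 = 0.
The discriminant is 1 + 24·92 = 2209, and √2209 = 47.
So n = (1 + 47) / 6 = 48/6 = 8.

8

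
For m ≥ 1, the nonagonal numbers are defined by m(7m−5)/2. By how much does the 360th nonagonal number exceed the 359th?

2514

Consecutive nonagonal numbers differ by 7n − 6: here 7·360 − 6 = 2514.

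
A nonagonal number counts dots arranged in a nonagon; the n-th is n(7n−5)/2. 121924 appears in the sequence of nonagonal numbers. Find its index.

Set n(7n−5)/2 = 121924, giving 7n² − 5n − 243848 = 0.
So n = (5 + 2613) / 14 = 2618/14 = 187.
Check: 187·(7·187 − 5)/2 = 121924. ✓

187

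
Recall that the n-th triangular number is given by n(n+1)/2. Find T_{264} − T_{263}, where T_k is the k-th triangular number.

264

Consecutive triangular numbers differ by n: T_{264} − T_{263} = 264.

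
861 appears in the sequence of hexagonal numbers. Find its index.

Set n(2n−1) = 861, giving 2n² − n − 861 = 0.
The discriminant is 1 + 8·861 = 6889, and √6889 = 83.
So n = (1 + 83) / 4 = 84/4 = 21.

21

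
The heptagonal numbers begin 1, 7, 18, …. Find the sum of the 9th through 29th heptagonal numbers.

20279

Σ i(5i−3)/2 = (5Σi² − 3Σi) / 2 over i = 9..29.
Σi = 435 − 36 = 399 and Σi² = 8555 − 204 = 8351.
(5·8351 − 3·399) / 2 = 40558/2 = 20279.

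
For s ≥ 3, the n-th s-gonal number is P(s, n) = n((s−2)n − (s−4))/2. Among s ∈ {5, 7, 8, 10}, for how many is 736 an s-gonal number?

1

s = 5: P(5, 22) = 715 and P(5, 23) = 782; 736 is not s-gonal.
s = 7: P(7, 17) = 697 and P(7, 18) = 783; 736 is not s-gonal.
s = 8: P(8, 16) = 736. ✓
s = 10: P(10, 13) = 637 and P(10, 14) = 742; 736 is not s-gonal.
Hits: s ∈ {8} → 1.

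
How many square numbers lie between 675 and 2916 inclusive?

29

The n-th square number is n².
Smallest index with value ≥ 675: n = 26 (giving 676).
Largest index with value ≤ 2916: n = 54 (giving 2916).
Indices 26 through 54: 29 terms.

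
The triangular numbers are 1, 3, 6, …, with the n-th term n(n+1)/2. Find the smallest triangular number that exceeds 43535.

43660

Solve n(n+1)/2 > 43535 for integer n.
The largest n with value ≤ 43535 is 294 (since 43365 ≤ 43535 < 43660), so the first above is n = 295, value 43660.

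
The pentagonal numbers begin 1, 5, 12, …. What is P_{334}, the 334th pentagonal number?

334·(3·334 − 1)/2 = 334·1001/2 = 167167.

167167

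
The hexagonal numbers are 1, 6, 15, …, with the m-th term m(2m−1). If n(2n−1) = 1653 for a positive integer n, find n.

Set n(2n−1) = 1653, giving 2n² − n − 1653 = 0.
The discriminant is 1 + 8·1653 = 13225, and √13225 = 115.
So n = (1 + 115) / 4 = 116/4 = 29.

29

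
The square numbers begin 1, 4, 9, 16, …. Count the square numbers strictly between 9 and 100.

The n-th square number is n².
Smallest index with value > 9: n = 4 (giving 16).
Largest index with value < 100: n = 9 (giving 81).
Indices 4 through 9: 6 terms.

6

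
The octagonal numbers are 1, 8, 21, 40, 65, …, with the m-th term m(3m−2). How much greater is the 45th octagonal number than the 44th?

Consecutive octagonal numbers differ by 6n − 5: here 6·45 − 5 = 265.

265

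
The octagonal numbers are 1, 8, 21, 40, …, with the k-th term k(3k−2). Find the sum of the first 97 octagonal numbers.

917329

Σ i(3i−2) = 3Σi² − 2Σi over i = 1..97.
Σi = 4753 and Σi² = 308945.
3·308945 − 2·4753 = 917329.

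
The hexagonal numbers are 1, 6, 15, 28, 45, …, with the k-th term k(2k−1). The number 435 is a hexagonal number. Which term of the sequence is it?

15

Set n(2n−1) = 435, giving 2n² − n − 435 = 0.
The discriminant is 1 + 8·435 = 3481, and √3481 = 59.
So n = (1 + 59) / 4 = 60/4 = 15.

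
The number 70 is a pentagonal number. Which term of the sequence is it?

7

Set n(3n−1)/2 = 70, giving 3n² − n − 140 = 0.
So n = (1 + 41) / 6 = 42/6 = 7.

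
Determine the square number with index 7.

7² = 49.

49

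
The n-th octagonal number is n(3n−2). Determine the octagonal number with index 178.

178·(3·178 − 2) = 178·532 = 94696.

94696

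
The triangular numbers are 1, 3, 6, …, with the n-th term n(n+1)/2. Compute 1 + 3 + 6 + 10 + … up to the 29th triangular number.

Σ i(i+1)/2 = (Σi² + Σi) / 2 over i = 1..29.
Σi = 435 and Σi² = 8555.
(1·8555 + 1·435) / 2 = 8990/2 = 4495.

4495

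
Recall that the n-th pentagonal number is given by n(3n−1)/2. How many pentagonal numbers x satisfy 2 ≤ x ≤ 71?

The n-th pentagonal number is n(3n−1)/2.
Smallest index with value ≥ 2: n = 2 (giving 5).
Largest index with value ≤ 71: n = 7 (giving 70).
Indices 2 through 7: 6 terms.

6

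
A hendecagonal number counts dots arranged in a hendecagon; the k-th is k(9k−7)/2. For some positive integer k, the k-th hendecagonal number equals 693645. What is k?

Set n(9n−7)/2 = 693645, giving 9n² − 7n − 1387290 = 0.
The discriminant is 49 + 72·693645 = 49942489, and √49942489 = 7067.
So n = (7 + 7067) / 18 = 7074/18 = 393.

393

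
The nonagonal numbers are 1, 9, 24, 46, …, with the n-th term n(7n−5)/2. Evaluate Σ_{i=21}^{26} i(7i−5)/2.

11306

Σ i(7i−5)/2 = (7Σi² − 5Σi) / 2 over i = 21..26.
Σi = 351 − 210 = 141 and Σi² = 6201 − 2870 = 3331.
(7·3331 − 5·141) / 2 = 22612/2 = 11306.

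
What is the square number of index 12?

144

12² = 144.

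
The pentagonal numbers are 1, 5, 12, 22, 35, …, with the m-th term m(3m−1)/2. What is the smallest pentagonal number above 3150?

3151

Solve n(3n−1)/2 > 3150 for integer n.
The largest n with value ≤ 3150 is 45 (since 3015 ≤ 3150 < 3151), so the first above is n = 46, value 3151.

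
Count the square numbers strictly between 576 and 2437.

25

The n-th square number is n².
Smallest index with value > 576: n = 25 (giving 625).
Largest index with value < 2437: n = 49 (giving 2401).
Indices 25 through 49: 25 terms.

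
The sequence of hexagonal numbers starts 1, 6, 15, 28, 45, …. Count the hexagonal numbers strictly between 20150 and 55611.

66

The n-th hexagonal number is n(2n−1).
Smallest index with value > 20150: n = 101 (giving 20301).
Largest index with value < 55611: n = 166 (giving 54946).
Indices 101 through 166: 66 terms.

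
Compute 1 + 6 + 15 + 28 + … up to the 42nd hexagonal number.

Σ i(2i−1) = 2Σi² − Σi over i = 1..42.
Σi = 903 and Σi² = 25585.
2·25585 − 1·903 = 50267.

50267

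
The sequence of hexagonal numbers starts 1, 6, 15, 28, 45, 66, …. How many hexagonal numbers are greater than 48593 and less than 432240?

The n-th hexagonal number is n(2n−1).
Smallest index with value > 48593: n = 157 (giving 49141).
Largest index with value < 432240: n = 465 (giving 431985).
Indices 157 through 465: 309 terms.

309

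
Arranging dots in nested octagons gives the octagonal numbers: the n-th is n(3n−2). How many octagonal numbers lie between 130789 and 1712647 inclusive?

546

The n-th octagonal number is n(3n−2).
Smallest index with value ≥ 130789: n = 210 (giving 131880).
Largest index with value ≤ 1712647: n = 755 (giving 1708565).
Indices 210 through 755: 546 terms.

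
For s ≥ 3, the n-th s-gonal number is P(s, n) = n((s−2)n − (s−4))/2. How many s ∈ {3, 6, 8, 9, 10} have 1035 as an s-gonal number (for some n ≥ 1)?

s = 3: P(3, 45) = 1035. ✓
s = 6: P(6, 23) = 1035. ✓
s = 8: P(8, 18) = 936 and P(8, 19) = 1045; 1035 is not s-gonal.
s = 9: P(9, 17) = 969 and P(9, 18) = 1089; 1035 is not s-gonal.
s = 10: P(10, 16) = 976 and P(10, 17) = 1105; 1035 is not s-gonal.
Hits: s ∈ {3, 6} → 2.

2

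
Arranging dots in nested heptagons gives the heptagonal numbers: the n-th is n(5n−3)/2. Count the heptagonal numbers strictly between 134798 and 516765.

The n-th heptagonal number is n(5n−3)/2.
Smallest index with value > 134798: n = 233 (giving 135373).
Largest index with value < 516765: n = 454 (giving 514609).
Indices 233 through 454: 222 terms.

222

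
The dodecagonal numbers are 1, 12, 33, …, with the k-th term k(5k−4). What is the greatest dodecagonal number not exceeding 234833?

234577

Solve n(5n−4) ≤ 234833 for integer n.
n = 217 gives 234577 ≤ 234833, while n = 218 gives 236748 > 234833; so the answer is 234577.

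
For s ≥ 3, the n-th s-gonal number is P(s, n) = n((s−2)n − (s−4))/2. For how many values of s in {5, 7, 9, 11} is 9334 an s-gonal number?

1

s = 5: P(5, 79) = 9322 and P(5, 80) = 9560; 9334 is not s-gonal.
s = 7: P(7, 61) = 9211 and P(7, 62) = 9517; 9334 is not s-gonal.
s = 9: P(9, 52) = 9334. ✓
s = 11: P(11, 45) = 8955 and P(11, 46) = 9361; 9334 is not s-gonal.
Hits: s ∈ {9} → 1.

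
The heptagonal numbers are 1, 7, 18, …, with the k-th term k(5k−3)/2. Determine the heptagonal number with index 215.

115240

The 215th heptagonal number is n(5n−3)/2 with n = 215.
215·(5·215 − 3)/2 = 215·1072/2 = 215·536 = 115240.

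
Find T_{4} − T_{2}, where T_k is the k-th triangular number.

7

4·5/2 = 10 and 2·3/2 = 3.
Difference: 10 − 3 = 7.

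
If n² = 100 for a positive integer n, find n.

We need n² = 100, so n = √100 = 10.

10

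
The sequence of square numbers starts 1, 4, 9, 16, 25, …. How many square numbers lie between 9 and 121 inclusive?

The n-th square number is n².
Smallest index with value ≥ 9: n = 3 (giving 9).
Largest index with value ≤ 121: n = 11 (giving 121).
Indices 3 through 11: 9 terms.

9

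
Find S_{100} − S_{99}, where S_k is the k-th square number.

199

n² − (n−1)² = 2n − 1, so 100² − 99² = 2·100 − 1 = 199.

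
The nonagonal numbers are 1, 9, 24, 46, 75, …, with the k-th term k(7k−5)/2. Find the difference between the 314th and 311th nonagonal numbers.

314·(7·314 − 5)/2 = 344301 and 311·(7·311 − 5)/2 = 337746.
Difference: 344301 − 337746 = 6555.

6555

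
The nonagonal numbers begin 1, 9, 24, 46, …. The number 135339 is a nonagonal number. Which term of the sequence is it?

197

Set n(7n−5)/2 = 135339, giving 7n² − 5n − 270678 = 0.
The discriminant is 25 + 56·135339 = 7579009, and √7579009 = 2753.
So n = (5 + 2753) / 14 = 2758/14 = 197.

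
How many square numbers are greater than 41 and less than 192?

The n-th square number is n².
Smallest index with value > 41: n = 7 (giving 49).
Largest index with value < 192: n = 13 (giving 169).
Indices 7 through 13: 7 terms.

7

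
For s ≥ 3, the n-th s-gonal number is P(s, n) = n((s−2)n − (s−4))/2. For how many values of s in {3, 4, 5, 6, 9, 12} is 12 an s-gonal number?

2

s = 3: P(3, 4) = 10 and P(3, 5) = 15; 12 is not s-gonal.
s = 4: P(4, 3) = 9 and P(4, 4) = 16; 12 is not s-gonal.
s = 5: P(5, 3) = 12. ✓
s = 6: P(6, 2) = 6 and P(6, 3) = 15; 12 is not s-gonal.
s = 9: P(9, 2) = 9 and P(9, 3) = 24; 12 is not s-gonal.
s = 12: P(12, 2) = 12. ✓
Hits: s ∈ {5, 12} → 2.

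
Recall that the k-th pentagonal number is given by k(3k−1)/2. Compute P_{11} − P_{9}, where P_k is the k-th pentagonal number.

59

11·(3·11 − 1)/2 = 176 and 9·(3·9 − 1)/2 = 117.
Difference: 176 − 117 = 59.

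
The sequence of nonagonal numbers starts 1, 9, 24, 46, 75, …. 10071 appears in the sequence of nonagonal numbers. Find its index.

54

Set n(7n−5)/2 = 10071, giving 7n² − 5n − 20142 = 0.
The discriminant is 25 + 56·10071 = 564001, and √564001 = 751.
So n = (5 + 751) / 14 = 756/14 = 54.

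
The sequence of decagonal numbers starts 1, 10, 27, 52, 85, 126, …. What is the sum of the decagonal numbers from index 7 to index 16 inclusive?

5275

Σ i(4i−3) = 4Σi² − 3Σi over i = 7..16.
Σi = 136 − 21 = 115 and Σi² = 1496 − 91 = 1405.
4·1405 − 3·115 = 5275.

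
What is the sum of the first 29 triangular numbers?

4495

Σ i(i+1)/2 = (Σi² + Σi) / 2 over i = 1..29.
Σi = 435 and Σi² = 8555.
(1·8555 + 1·435) / 2 = 8990/2 = 4495.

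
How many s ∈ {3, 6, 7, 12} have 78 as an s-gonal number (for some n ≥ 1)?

1

s = 3: P(3, 12) = 78. ✓
s = 6: P(6, 6) = 66 and P(6, 7) = 91; 78 is not s-gonal.
s = 7: P(7, 5) = 55 and P(7, 6) = 81; 78 is not s-gonal.
s = 12: P(12, 4) = 64 and P(12, 5) = 105; 78 is not s-gonal.
Hits: s ∈ {3} → 1.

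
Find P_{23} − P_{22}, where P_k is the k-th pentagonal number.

Consecutive pentagonal numbers differ by 3n − 2: here 3·23 − 2 = 67.

67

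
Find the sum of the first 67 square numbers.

102510

Σ_{i=1}^{67} i² = 67·68·135/6 = 102510.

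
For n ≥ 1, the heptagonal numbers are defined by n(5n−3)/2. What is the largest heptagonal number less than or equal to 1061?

970

Solve n(5n−3)/2 ≤ 1061 for integer n.
n = 20 gives 970 ≤ 1061, while n = 21 gives 1071 > 1061; so the answer is 970.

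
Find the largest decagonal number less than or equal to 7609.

Solve n(4n−3) ≤ 7609 for integer n.
n = 43 gives 7267 ≤ 7609, while n = 44 gives 7612 > 7609; so the answer is 7267.

7267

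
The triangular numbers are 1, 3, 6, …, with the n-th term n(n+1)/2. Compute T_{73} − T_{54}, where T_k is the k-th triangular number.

1216

73·74/2 = 2701 and 54·55/2 = 1485.
Difference: 2701 − 1485 = 1216.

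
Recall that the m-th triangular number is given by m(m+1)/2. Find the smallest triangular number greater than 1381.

1431

Solve n(n+1)/2 > 1381 for integer n.
The largest n with value ≤ 1381 is 52 (since 1378 ≤ 1381 < 1431), so the first above is n = 53, value 1431.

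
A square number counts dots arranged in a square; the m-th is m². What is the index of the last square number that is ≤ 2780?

52

Solve n² ≤ 2780 for integer n.
n = 52 gives 2704 ≤ 2780, while n = 53 gives 2809 > 2780; so the answer is index 52.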